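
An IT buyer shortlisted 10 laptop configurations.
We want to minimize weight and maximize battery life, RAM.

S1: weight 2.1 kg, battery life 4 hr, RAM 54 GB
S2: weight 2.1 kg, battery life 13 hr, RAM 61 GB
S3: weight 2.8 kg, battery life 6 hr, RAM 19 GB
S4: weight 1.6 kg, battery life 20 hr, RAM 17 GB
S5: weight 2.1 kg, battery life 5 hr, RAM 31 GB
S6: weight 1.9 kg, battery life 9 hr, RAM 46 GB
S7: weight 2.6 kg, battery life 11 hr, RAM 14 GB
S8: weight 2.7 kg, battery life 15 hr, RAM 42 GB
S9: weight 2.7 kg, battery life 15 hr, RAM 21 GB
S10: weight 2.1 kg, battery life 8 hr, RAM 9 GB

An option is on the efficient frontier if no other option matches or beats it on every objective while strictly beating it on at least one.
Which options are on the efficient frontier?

S1: dominated by S2 (weight 2.1≤2.1, battery life 13≥4, RAM 61≥54).
S2: not dominated (best RAM).
S3: dominated by S2 (weight 2.1≤2.8, battery life 13≥6, RAM 61≥19).
S4: not dominated (best weight).
S5: dominated by S2 (weight 2.1≤2.1, battery life 13≥5, RAM 61≥31).
S6: not dominated.
S7: dominated by S2 (weight 2.1≤2.6, battery life 13≥11, RAM 61≥14).
S8: not dominated.
S9: dominated by S8 (weight 2.7≤2.7, battery life 15≥15, RAM 42≥21).
S10: dominated by S2 (weight 2.1≤2.1, battery life 13≥8, RAM 61≥9).

S2, S4, S6, S8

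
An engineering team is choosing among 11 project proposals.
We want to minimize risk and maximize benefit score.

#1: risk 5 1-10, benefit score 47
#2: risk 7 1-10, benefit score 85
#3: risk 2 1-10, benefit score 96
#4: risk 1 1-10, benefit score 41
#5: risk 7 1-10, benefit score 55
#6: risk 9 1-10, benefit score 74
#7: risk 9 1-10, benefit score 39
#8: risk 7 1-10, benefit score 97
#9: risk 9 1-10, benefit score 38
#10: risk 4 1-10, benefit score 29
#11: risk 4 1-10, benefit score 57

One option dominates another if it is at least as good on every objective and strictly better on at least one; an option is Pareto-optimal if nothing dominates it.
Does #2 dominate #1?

No

#2 vs #1: #2 is worse on risk (7 vs 5), so it does not dominate #1.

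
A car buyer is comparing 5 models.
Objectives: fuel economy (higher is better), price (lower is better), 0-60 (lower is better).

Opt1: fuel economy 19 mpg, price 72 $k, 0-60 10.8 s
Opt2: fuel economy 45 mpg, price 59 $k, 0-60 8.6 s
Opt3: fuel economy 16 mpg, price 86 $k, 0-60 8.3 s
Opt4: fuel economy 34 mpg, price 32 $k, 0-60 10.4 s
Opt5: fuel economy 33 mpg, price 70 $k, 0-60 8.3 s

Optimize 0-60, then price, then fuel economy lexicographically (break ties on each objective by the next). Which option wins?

Opt5

First minimize 0-60: best is 8.3, kept {Opt3, Opt5}.
Then minimize price: best is 70, kept {Opt5}.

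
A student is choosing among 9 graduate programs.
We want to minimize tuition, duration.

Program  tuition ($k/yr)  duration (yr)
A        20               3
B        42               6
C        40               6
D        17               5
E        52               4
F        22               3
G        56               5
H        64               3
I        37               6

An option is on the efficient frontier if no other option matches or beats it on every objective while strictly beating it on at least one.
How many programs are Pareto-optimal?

A: not dominated.
B: dominated by A (tuition 20≤42, duration 3≤6).
C: dominated by A (tuition 20≤40, duration 3≤6).
D: not dominated (best tuition).
E: dominated by A (tuition 20≤52, duration 3≤4).
F: dominated by A (tuition 20≤22, duration 3≤3).
G: dominated by A (tuition 20≤56, duration 3≤5).
H: dominated by A (tuition 20≤64, duration 3≤3).
I: dominated by A (tuition 20≤37, duration 3≤6).
Pareto-optimal: A, D → 2.

2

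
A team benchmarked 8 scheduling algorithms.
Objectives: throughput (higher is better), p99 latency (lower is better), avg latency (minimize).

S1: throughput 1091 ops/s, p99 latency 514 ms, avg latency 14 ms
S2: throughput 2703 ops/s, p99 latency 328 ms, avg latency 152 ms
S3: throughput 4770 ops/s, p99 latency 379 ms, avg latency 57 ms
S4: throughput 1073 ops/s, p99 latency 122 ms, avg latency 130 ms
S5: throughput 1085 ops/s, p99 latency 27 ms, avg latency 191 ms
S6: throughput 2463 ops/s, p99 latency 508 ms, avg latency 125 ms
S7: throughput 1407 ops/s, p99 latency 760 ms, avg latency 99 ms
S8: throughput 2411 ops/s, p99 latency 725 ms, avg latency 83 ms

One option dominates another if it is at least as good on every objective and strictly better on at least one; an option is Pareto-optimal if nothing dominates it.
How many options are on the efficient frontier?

5

S1: not dominated (best avg latency).
S2: not dominated.
S3: not dominated (best throughput).
S4: not dominated.
S5: not dominated (best p99 latency).
S6: dominated by S3 (throughput 4770≥2463, p99 latency 379≤508, avg latency 57≤125).
S7: dominated by S3 (throughput 4770≥1407, p99 latency 379≤760, avg latency 57≤99).
S8: dominated by S3 (throughput 4770≥2411, p99 latency 379≤725, avg latency 57≤83).
Pareto-optimal: S1, S2, S3, S4, S5 → 5.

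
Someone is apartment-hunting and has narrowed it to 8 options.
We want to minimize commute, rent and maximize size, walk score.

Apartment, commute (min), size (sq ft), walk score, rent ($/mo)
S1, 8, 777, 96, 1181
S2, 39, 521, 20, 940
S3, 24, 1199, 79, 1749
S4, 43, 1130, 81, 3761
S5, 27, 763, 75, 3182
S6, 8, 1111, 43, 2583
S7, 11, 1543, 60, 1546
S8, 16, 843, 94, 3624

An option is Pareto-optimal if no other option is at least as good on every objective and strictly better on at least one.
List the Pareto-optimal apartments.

S1, S2, S3, S4, S6, S7, S8

S1: not dominated (best walk score).
S2: not dominated (best rent).
S3: not dominated.
S4: not dominated.
S5: dominated by S1 (commute 8≤27, size 777≥763, walk score 96≥75, rent 1181≤3182).
S6: not dominated.
S7: not dominated (best size).
S8: not dominated.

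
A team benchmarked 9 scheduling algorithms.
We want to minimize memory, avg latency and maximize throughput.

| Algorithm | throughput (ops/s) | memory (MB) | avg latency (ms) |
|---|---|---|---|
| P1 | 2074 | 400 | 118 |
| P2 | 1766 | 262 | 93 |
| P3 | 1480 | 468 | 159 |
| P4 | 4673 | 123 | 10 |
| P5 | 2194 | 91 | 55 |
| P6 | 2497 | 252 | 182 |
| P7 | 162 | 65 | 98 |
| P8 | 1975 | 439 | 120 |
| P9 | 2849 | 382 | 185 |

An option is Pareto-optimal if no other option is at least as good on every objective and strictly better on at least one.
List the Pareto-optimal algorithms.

P4, P5, P7

P1: dominated by P4 (throughput 4673≥2074, memory 123≤400, avg latency 10≤118).
P2: dominated by P4 (throughput 4673≥1766, memory 123≤262, avg latency 10≤93).
P3: dominated by P1 (throughput 2074≥1480, memory 400≤468, avg latency 118≤159).
P4: not dominated (best throughput).
P5: not dominated.
P6: dominated by P4 (throughput 4673≥2497, memory 123≤252, avg latency 10≤182).
P7: not dominated (best memory).
P8: dominated by P1 (throughput 2074≥1975, memory 400≤439, avg latency 118≤120).
P9: dominated by P4 (throughput 4673≥2849, memory 123≤382, avg latency 10≤185).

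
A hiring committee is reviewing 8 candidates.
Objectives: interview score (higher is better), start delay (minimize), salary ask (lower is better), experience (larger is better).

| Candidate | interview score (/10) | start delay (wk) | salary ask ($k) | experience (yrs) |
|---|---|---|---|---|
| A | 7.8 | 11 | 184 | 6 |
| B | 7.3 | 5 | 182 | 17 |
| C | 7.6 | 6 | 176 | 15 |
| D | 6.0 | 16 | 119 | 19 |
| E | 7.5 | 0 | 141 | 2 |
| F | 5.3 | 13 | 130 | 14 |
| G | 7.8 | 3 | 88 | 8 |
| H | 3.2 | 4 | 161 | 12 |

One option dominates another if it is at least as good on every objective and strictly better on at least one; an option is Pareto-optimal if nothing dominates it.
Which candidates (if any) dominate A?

G: interview score 7.8≥7.8, start delay 3≤11, salary ask 88≤184, experience 8≥6 — dominates A.
Others (B, C, D, E, F, H) are each worse than A on at least one objective.

G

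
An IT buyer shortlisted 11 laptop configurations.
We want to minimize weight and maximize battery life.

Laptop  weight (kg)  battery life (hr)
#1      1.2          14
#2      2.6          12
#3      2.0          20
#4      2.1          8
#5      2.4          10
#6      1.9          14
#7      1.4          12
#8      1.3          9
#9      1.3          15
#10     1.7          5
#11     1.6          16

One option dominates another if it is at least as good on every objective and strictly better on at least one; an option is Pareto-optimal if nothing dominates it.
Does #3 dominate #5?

#3 vs #5: weight 2.0≤2.4, battery life 20≥10 — #3 is at least as good on every objective with at least one strict improvement.

Yes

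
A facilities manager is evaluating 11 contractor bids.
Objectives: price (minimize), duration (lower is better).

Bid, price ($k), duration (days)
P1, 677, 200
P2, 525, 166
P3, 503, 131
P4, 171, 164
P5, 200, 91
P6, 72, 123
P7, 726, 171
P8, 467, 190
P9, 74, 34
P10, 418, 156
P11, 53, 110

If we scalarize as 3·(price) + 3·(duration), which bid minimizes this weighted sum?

P1: 3·677 + 3·200 = 2631
P2: 3·525 + 3·166 = 2073
P3: 3·503 + 3·131 = 1902
P4: 3·171 + 3·164 = 1005
P5: 3·200 + 3·91 = 873
P6: 3·72 + 3·123 = 585
P7: 3·726 + 3·171 = 2691
P8: 3·467 + 3·190 = 1971
P9: 3·74 + 3·34 = 324
P10: 3·418 + 3·156 = 1722
P11: 3·53 + 3·110 = 489
Lowest: P9 at 324.

P9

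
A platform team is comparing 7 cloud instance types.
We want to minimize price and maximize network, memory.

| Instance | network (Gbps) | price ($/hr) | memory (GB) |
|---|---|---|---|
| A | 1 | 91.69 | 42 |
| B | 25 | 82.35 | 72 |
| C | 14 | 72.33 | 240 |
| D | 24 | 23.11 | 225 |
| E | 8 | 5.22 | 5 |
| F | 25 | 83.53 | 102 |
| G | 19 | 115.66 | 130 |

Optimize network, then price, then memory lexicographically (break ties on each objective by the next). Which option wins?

B

First maximize network: best is 25, kept {B, F}.
Then minimize price: best is 82.35, kept {B}.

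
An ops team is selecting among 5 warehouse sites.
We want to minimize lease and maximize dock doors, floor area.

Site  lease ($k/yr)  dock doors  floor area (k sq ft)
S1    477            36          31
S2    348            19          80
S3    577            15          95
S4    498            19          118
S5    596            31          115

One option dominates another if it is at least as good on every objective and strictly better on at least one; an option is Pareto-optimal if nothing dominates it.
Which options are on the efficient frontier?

S1: not dominated (best dock doors).
S2: not dominated (best lease).
S3: dominated by S4 (lease 498≤577, dock doors 19≥15, floor area 118≥95).
S4: not dominated (best floor area).
S5: not dominated.

S1, S2, S4, S5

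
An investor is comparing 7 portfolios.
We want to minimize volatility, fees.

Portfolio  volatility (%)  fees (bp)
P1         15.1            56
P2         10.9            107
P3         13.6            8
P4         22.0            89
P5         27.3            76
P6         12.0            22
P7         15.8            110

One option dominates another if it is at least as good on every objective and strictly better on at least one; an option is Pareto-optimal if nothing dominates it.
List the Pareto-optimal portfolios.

P1: dominated by P3 (volatility 13.6≤15.1, fees 8≤56).
P2: not dominated (best volatility).
P3: not dominated (best fees).
P4: dominated by P1 (volatility 15.1≤22.0, fees 56≤89).
P5: dominated by P1 (volatility 15.1≤27.3, fees 56≤76).
P6: not dominated.
P7: dominated by P1 (volatility 15.1≤15.8, fees 56≤110).

P2, P3, P6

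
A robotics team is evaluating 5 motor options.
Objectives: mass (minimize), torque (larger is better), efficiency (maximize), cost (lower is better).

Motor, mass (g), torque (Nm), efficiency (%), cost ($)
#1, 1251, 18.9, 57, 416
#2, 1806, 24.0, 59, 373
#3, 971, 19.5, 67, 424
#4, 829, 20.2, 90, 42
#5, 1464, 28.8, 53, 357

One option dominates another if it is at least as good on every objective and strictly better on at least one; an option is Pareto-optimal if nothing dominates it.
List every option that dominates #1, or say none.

#4: mass 829≤1251, torque 20.2≥18.9, efficiency 90≥57, cost 42≤416 — dominates #1.
Others (#2, #3, #5) are each worse than #1 on at least one objective.

#4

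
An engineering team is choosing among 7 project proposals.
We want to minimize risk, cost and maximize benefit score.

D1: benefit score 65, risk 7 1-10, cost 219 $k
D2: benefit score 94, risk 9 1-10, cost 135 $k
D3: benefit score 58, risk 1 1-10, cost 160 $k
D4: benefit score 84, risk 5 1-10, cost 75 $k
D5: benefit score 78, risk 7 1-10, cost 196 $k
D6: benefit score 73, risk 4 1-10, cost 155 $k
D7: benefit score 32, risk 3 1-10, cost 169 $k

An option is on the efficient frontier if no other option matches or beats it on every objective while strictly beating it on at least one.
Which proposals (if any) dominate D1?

D4, D5, D6

D4: benefit score 84≥65, risk 5≤7, cost 75≤219 — dominates D1.
D5: benefit score 78≥65, risk 7≤7, cost 196≤219 — dominates D1.
D6: benefit score 73≥65, risk 4≤7, cost 155≤219 — dominates D1.
Others (D2, D3, D7) are each worse than D1 on at least one objective.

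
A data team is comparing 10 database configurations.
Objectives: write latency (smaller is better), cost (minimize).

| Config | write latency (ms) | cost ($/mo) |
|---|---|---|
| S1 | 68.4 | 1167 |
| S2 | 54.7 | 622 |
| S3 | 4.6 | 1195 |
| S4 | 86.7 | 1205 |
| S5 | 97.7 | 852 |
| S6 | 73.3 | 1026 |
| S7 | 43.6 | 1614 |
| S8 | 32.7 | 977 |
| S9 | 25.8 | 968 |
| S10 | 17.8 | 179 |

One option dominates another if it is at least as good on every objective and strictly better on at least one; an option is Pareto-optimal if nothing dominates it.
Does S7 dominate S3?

S7 vs S3: S7 is worse on write latency (43.6 vs 4.6), so it does not dominate S3.

No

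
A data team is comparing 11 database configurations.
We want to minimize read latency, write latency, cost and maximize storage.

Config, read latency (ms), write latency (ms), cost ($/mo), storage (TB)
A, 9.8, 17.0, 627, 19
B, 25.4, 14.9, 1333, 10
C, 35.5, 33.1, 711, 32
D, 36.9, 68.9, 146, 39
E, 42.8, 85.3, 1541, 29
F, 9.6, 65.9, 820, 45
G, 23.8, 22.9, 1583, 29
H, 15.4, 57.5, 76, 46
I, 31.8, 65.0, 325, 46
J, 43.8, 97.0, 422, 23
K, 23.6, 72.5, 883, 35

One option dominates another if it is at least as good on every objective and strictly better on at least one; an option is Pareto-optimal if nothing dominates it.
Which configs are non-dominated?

A, B, C, F, G, H

A: not dominated.
B: not dominated (best write latency).
C: not dominated.
D: dominated by H (read latency 15.4≤36.9, write latency 57.5≤68.9, cost 76≤146, storage 46≥39).
E: dominated by C (read latency 35.5≤42.8, write latency 33.1≤85.3, cost 711≤1541, storage 32≥29).
F: not dominated (best read latency).
G: not dominated.
H: not dominated (best cost).
I: dominated by H (read latency 15.4≤31.8, write latency 57.5≤65.0, cost 76≤325, storage 46≥46).
J: dominated by D (read latency 36.9≤43.8, write latency 68.9≤97.0, cost 146≤422, storage 39≥23).
K: dominated by F (read latency 9.6≤23.6, write latency 65.9≤72.5, cost 820≤883, storage 45≥35).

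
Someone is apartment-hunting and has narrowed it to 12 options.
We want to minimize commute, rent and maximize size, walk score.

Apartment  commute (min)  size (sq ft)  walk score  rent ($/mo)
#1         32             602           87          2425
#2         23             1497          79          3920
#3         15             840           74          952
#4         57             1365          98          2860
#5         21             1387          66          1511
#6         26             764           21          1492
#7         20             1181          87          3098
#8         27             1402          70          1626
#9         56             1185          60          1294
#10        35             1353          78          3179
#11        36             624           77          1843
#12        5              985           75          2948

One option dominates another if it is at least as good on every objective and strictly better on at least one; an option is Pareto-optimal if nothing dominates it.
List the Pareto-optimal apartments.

#1: not dominated.
#2: not dominated (best size).
#3: not dominated (best rent).
#4: not dominated (best walk score).
#5: not dominated.
#6: dominated by #3 (commute 15≤26, size 840≥764, walk score 74≥21, rent 952≤1492).
#7: not dominated.
#8: not dominated.
#9: not dominated.
#10: not dominated.
#11: not dominated.
#12: not dominated (best commute).

#1, #2, #3, #4, #5, #7, #8, #9, #10, #11, #12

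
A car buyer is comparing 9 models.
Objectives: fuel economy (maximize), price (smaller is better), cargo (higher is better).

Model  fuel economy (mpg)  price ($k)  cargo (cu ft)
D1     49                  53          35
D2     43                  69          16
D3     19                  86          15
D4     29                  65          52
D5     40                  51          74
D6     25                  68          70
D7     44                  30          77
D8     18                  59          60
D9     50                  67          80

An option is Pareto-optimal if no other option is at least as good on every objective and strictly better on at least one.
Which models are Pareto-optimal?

D1, D7, D9

D1: not dominated.
D2: dominated by D1 (fuel economy 49≥43, price 53≤69, cargo 35≥16).
D3: dominated by D1 (fuel economy 49≥19, price 53≤86, cargo 35≥15).
D4: dominated by D5 (fuel economy 40≥29, price 51≤65, cargo 74≥52).
D5: dominated by D7 (fuel economy 44≥40, price 30≤51, cargo 77≥74).
D6: dominated by D5 (fuel economy 40≥25, price 51≤68, cargo 74≥70).
D7: not dominated (best price).
D8: dominated by D5 (fuel economy 40≥18, price 51≤59, cargo 74≥60).
D9: not dominated (best fuel economy).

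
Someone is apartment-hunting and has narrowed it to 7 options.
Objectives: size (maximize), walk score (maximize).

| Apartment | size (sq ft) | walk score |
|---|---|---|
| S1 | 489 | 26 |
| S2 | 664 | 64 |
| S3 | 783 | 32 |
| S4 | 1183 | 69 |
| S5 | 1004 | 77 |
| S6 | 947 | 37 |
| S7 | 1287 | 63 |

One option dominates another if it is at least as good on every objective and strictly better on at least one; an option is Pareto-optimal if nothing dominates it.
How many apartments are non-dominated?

3

S1: dominated by S2 (size 664≥489, walk score 64≥26).
S2: dominated by S4 (size 1183≥664, walk score 69≥64).
S3: dominated by S4 (size 1183≥783, walk score 69≥32).
S4: not dominated.
S5: not dominated (best walk score).
S6: dominated by S4 (size 1183≥947, walk score 69≥37).
S7: not dominated (best size).
Pareto-optimal: S4, S5, S7 → 3.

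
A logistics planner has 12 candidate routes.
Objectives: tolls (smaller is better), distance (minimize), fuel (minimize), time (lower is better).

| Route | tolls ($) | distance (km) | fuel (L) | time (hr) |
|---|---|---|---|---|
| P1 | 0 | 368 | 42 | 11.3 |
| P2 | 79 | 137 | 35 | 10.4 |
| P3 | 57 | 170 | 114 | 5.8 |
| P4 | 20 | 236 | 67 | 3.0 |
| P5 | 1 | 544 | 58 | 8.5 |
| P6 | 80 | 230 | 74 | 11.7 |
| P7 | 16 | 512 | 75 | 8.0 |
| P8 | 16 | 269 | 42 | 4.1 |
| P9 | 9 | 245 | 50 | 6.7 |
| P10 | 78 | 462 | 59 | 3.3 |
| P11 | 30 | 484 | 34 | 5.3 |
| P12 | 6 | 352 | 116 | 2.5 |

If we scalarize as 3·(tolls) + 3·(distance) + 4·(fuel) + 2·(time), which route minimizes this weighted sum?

P2

P1: 3·0 + 3·368 + 4·42 + 2·11.3 = 1294.6
P2: 3·79 + 3·137 + 4·35 + 2·10.4 = 808.8
P3: 3·57 + 3·170 + 4·114 + 2·5.8 = 1148.6
P4: 3·20 + 3·236 + 4·67 + 2·3.0 = 1042.0
P5: 3·1 + 3·544 + 4·58 + 2·8.5 = 1884.0
P6: 3·80 + 3·230 + 4·74 + 2·11.7 = 1249.4
P7: 3·16 + 3·512 + 4·75 + 2·8.0 = 1900.0
P8: 3·16 + 3·269 + 4·42 + 2·4.1 = 1031.2
P9: 3·9 + 3·245 + 4·50 + 2·6.7 = 975.4
P10: 3·78 + 3·462 + 4·59 + 2·3.3 = 1862.6
P11: 3·30 + 3·484 + 4·34 + 2·5.3 = 1688.6
P12: 3·6 + 3·352 + 4·116 + 2·2.5 = 1543.0
Lowest: P2 at 808.8.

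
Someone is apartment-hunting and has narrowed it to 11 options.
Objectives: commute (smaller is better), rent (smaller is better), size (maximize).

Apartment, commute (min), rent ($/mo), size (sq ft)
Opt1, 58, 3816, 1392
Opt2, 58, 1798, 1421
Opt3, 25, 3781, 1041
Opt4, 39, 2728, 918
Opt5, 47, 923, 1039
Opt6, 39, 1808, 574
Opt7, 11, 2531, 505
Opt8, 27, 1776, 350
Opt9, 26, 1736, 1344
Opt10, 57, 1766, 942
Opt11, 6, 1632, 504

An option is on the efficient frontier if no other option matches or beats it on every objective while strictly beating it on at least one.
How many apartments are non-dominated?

Opt1: dominated by Opt2 (commute 58≤58, rent 1798≤3816, size 1421≥1392).
Opt2: not dominated (best size).
Opt3: not dominated.
Opt4: dominated by Opt9 (commute 26≤39, rent 1736≤2728, size 1344≥918).
Opt5: not dominated (best rent).
Opt6: dominated by Opt9 (commute 26≤39, rent 1736≤1808, size 1344≥574).
Opt7: not dominated.
Opt8: dominated by Opt9 (commute 26≤27, rent 1736≤1776, size 1344≥350).
Opt9: not dominated.
Opt10: dominated by Opt5 (commute 47≤57, rent 923≤1766, size 1039≥942).
Opt11: not dominated (best commute).
Pareto-optimal: Opt2, Opt3, Opt5, Opt7, Opt9, Opt11 → 6.

6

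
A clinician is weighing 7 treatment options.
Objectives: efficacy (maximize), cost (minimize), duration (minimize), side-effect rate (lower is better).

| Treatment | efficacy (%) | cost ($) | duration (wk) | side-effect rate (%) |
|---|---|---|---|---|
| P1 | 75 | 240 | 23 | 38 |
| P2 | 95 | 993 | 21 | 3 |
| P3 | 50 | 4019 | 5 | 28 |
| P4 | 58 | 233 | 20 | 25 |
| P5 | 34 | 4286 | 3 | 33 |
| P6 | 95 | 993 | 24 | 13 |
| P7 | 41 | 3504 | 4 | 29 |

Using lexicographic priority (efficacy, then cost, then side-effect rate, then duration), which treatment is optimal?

P2

First maximize efficacy: best is 95, kept {P2, P6}.
Then minimize cost: best is 993, kept {P2, P6}.
Then minimize side-effect rate: best is 3, kept {P2}.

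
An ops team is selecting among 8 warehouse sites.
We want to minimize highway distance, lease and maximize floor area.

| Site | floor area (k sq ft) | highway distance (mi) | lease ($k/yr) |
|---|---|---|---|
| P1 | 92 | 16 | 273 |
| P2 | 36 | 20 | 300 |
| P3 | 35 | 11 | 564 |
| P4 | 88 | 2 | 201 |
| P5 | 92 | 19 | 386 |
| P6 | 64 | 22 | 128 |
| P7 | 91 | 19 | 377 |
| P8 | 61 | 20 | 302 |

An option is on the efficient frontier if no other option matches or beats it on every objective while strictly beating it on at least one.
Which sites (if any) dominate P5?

P1

P1: floor area 92≥92, highway distance 16≤19, lease 273≤386 — dominates P5.
Others (P2, P3, P4, P6, P7, P8) are each worse than P5 on at least one objective.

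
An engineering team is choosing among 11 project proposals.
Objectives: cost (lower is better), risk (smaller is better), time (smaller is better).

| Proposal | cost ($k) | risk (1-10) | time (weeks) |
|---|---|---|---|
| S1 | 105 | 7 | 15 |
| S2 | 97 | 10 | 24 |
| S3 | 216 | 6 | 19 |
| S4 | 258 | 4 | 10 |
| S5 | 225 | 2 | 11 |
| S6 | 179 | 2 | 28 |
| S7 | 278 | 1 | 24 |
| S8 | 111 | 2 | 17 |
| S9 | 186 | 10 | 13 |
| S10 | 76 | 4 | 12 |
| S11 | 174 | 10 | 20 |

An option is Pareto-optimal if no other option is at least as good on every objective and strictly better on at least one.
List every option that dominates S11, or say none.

S1, S8, S10

S1: cost 105≤174, risk 7≤10, time 15≤20 — dominates S11.
S8: cost 111≤174, risk 2≤10, time 17≤20 — dominates S11.
S10: cost 76≤174, risk 4≤10, time 12≤20 — dominates S11.
Others (S2, S3, S4, S5, S6, S7, S9) are each worse than S11 on at least one objective.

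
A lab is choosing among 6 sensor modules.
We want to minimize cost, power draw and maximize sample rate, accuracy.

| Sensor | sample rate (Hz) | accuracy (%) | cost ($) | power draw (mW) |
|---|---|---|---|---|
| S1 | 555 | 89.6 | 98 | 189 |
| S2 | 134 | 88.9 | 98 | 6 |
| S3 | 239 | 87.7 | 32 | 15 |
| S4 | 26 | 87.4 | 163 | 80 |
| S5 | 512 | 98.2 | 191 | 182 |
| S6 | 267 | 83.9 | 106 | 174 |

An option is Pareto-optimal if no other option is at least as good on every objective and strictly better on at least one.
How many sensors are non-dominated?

S1: not dominated (best sample rate).
S2: not dominated (best power draw).
S3: not dominated (best cost).
S4: dominated by S2 (sample rate 134≥26, accuracy 88.9≥87.4, cost 98≤163, power draw 6≤80).
S5: not dominated (best accuracy).
S6: not dominated.
Pareto-optimal: S1, S2, S3, S5, S6 → 5.

5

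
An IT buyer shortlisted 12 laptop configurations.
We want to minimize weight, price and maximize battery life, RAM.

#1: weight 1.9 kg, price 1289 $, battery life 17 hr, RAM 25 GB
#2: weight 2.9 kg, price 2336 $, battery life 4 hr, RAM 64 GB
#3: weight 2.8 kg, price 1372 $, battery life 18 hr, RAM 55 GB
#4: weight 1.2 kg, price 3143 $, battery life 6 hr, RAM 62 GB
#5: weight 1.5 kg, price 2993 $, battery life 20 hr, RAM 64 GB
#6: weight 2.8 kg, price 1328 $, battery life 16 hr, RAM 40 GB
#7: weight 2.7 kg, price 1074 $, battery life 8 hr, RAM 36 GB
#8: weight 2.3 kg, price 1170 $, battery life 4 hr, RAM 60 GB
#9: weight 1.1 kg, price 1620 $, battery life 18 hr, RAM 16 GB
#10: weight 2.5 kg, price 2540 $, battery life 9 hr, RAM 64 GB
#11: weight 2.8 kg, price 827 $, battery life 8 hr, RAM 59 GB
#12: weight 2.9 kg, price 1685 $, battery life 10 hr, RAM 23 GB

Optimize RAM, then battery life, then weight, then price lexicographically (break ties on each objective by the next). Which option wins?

First maximize RAM: best is 64, kept {#2, #5, #10}.
Then maximize battery life: best is 20, kept {#5}.

#5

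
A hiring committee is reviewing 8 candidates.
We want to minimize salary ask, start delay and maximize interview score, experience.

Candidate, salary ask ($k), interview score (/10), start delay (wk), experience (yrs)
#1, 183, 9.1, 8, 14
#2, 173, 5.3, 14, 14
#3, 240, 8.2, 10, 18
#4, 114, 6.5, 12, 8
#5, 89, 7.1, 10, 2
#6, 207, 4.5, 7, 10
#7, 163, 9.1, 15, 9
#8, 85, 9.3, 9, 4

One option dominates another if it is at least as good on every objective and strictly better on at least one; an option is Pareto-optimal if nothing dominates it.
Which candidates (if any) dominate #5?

#8: salary ask 85≤89, interview score 9.3≥7.1, start delay 9≤10, experience 4≥2 — dominates #5.
Others (#1, #2, #3, #4, #6, #7) are each worse than #5 on at least one objective.

#8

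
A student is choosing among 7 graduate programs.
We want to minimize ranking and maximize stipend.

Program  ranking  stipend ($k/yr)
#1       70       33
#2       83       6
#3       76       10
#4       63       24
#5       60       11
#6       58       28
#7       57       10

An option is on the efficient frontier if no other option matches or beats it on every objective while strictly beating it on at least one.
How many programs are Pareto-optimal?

#1: not dominated (best stipend).
#2: dominated by #1 (ranking 70≤83, stipend 33≥6).
#3: dominated by #1 (ranking 70≤76, stipend 33≥10).
#4: dominated by #6 (ranking 58≤63, stipend 28≥24).
#5: dominated by #6 (ranking 58≤60, stipend 28≥11).
#6: not dominated.
#7: not dominated (best ranking).
Pareto-optimal: #1, #6, #7 → 3.

3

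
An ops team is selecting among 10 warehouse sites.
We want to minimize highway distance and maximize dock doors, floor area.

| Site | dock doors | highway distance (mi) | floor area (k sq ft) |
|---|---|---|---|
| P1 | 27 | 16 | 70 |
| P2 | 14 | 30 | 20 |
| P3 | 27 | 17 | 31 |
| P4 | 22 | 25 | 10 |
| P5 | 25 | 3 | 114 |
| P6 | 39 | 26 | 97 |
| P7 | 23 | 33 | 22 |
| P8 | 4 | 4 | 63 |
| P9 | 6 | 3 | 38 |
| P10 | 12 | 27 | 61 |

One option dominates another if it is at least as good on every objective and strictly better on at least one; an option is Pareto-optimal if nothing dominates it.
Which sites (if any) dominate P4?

P1, P3, P5

P1: dock doors 27≥22, highway distance 16≤25, floor area 70≥10 — dominates P4.
P3: dock doors 27≥22, highway distance 17≤25, floor area 31≥10 — dominates P4.
P5: dock doors 25≥22, highway distance 3≤25, floor area 114≥10 — dominates P4.
Others (P2, P6, P7, P8, P9, P10) are each worse than P4 on at least one objective.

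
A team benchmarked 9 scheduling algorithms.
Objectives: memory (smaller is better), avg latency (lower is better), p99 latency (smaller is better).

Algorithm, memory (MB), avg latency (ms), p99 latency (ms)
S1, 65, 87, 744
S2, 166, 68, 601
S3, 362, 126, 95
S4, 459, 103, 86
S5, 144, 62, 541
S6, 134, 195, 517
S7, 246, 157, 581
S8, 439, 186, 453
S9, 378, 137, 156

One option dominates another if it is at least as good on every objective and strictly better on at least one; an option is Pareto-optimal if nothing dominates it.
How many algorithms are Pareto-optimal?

S1: not dominated (best memory).
S2: dominated by S5 (memory 144≤166, avg latency 62≤68, p99 latency 541≤601).
S3: not dominated.
S4: not dominated (best p99 latency).
S5: not dominated (best avg latency).
S6: not dominated.
S7: dominated by S5 (memory 144≤246, avg latency 62≤157, p99 latency 541≤581).
S8: dominated by S3 (memory 362≤439, avg latency 126≤186, p99 latency 95≤453).
S9: dominated by S3 (memory 362≤378, avg latency 126≤137, p99 latency 95≤156).
Pareto-optimal: S1, S3, S4, S5, S6 → 5.

5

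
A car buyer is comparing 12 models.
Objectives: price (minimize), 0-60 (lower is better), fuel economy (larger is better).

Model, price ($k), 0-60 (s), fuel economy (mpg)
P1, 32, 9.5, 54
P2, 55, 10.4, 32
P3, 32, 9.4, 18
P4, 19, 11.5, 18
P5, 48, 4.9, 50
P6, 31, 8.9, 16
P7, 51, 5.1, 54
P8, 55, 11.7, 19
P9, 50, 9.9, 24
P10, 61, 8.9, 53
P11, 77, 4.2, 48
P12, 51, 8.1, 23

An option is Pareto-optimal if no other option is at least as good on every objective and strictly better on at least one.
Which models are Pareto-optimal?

P1, P3, P4, P5, P6, P7, P11

P1: not dominated.
P2: dominated by P1 (price 32≤55, 0-60 9.5≤10.4, fuel economy 54≥32).
P3: not dominated.
P4: not dominated (best price).
P5: not dominated.
P6: not dominated.
P7: not dominated.
P8: dominated by P1 (price 32≤55, 0-60 9.5≤11.7, fuel economy 54≥19).
P9: dominated by P1 (price 32≤50, 0-60 9.5≤9.9, fuel economy 54≥24).
P10: dominated by P7 (price 51≤61, 0-60 5.1≤8.9, fuel economy 54≥53).
P11: not dominated (best 0-60).
P12: dominated by P5 (price 48≤51, 0-60 4.9≤8.1, fuel economy 50≥23).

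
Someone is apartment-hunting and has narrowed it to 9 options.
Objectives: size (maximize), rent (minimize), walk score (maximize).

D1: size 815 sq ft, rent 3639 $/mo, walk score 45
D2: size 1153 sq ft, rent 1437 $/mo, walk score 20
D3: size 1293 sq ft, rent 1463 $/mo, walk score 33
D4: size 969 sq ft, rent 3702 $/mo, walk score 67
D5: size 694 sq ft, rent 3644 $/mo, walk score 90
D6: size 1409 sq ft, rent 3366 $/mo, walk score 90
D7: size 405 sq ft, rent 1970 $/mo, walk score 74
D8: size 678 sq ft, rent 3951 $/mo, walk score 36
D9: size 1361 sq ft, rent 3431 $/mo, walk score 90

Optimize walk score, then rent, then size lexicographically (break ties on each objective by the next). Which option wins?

First maximize walk score: best is 90, kept {D5, D6, D9}.
Then minimize rent: best is 3366, kept {D6}.

D6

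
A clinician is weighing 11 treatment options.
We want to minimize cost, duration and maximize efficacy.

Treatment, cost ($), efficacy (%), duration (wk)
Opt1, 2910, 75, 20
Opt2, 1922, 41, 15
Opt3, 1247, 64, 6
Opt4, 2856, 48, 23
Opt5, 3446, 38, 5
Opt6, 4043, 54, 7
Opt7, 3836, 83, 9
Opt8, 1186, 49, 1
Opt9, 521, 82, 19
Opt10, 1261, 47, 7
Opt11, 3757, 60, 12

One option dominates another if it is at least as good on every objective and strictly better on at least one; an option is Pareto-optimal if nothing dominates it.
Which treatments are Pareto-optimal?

Opt1: dominated by Opt9 (cost 521≤2910, efficacy 82≥75, duration 19≤20).
Opt2: dominated by Opt3 (cost 1247≤1922, efficacy 64≥41, duration 6≤15).
Opt3: not dominated.
Opt4: dominated by Opt3 (cost 1247≤2856, efficacy 64≥48, duration 6≤23).
Opt5: dominated by Opt8 (cost 1186≤3446, efficacy 49≥38, duration 1≤5).
Opt6: dominated by Opt3 (cost 1247≤4043, efficacy 64≥54, duration 6≤7).
Opt7: not dominated (best efficacy).
Opt8: not dominated (best duration).
Opt9: not dominated (best cost).
Opt10: dominated by Opt3 (cost 1247≤1261, efficacy 64≥47, duration 6≤7).
Opt11: dominated by Opt3 (cost 1247≤3757, efficacy 64≥60, duration 6≤12).

Opt3, Opt7, Opt8, Opt9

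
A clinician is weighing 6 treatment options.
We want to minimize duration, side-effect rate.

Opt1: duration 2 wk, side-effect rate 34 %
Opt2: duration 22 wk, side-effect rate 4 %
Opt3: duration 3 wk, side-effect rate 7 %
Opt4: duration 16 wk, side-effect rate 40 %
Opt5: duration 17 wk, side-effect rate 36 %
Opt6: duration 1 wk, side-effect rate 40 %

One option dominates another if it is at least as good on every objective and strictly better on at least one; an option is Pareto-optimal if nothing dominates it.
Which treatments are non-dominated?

Opt1, Opt2, Opt3, Opt6

Opt1: not dominated.
Opt2: not dominated (best side-effect rate).
Opt3: not dominated.
Opt4: dominated by Opt1 (duration 2≤16, side-effect rate 34≤40).
Opt5: dominated by Opt1 (duration 2≤17, side-effect rate 34≤36).
Opt6: not dominated (best duration).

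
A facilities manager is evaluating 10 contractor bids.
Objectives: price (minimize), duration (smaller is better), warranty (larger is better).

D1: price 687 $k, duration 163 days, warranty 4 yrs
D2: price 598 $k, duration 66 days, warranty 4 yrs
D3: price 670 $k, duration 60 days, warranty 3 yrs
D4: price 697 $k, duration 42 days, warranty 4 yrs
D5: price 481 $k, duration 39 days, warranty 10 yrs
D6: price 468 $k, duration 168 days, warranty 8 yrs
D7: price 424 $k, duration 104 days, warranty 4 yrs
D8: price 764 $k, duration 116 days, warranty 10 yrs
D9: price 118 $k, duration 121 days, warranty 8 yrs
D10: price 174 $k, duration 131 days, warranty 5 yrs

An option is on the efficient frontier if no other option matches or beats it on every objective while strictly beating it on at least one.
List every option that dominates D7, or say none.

none

D1: worse on price (687 vs 424).
D2: worse on price (598 vs 424).
D3: worse on price (670 vs 424).
D4: worse on price (697 vs 424).
D5: worse on price (481 vs 424).
D6: worse on price (468 vs 424).
D8: worse on price (764 vs 424).
D9: worse on duration (121 vs 104).
D10: worse on duration (131 vs 104).
No option dominates D7.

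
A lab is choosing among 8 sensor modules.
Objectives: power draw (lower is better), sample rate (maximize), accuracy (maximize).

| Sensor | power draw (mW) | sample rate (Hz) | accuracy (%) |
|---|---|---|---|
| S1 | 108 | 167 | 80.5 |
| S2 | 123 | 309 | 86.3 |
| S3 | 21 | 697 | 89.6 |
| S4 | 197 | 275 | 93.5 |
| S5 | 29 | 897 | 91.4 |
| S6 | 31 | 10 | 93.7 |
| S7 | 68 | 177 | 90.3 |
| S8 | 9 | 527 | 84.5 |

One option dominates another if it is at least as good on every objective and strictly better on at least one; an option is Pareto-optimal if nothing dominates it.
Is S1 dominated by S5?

Yes

S5 vs S1: power draw 29≤108, sample rate 897≥167, accuracy 91.4≥80.5 — S5 is at least as good on every objective with at least one strict improvement.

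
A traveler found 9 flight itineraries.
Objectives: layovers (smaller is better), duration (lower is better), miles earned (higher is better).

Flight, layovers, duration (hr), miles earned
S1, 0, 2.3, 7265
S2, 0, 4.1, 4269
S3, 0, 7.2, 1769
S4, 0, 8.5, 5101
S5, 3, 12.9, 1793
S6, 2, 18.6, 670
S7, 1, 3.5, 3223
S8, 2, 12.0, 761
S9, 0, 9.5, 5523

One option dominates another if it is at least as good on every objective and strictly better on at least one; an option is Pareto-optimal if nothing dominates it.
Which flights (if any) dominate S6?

S1, S2, S3, S4, S7, S8, S9

S1: layovers 0≤2, duration 2.3≤18.6, miles earned 7265≥670 — dominates S6.
S2: layovers 0≤2, duration 4.1≤18.6, miles earned 4269≥670 — dominates S6.
S3: layovers 0≤2, duration 7.2≤18.6, miles earned 1769≥670 — dominates S6.
S4: layovers 0≤2, duration 8.5≤18.6, miles earned 5101≥670 — dominates S6.
S7: layovers 1≤2, duration 3.5≤18.6, miles earned 3223≥670 — dominates S6.
S8: layovers 2≤2, duration 12.0≤18.6, miles earned 761≥670 — dominates S6.
S9: layovers 0≤2, duration 9.5≤18.6, miles earned 5523≥670 — dominates S6.
Others (S5) are each worse than S6 on at least one objective.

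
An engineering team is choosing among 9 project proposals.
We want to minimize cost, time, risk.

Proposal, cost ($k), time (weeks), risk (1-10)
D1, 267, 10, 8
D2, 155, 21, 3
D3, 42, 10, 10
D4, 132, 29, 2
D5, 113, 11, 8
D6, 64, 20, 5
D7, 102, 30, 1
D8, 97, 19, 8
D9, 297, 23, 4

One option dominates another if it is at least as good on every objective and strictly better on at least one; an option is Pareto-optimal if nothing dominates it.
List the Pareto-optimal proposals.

D1: not dominated.
D2: not dominated.
D3: not dominated (best cost).
D4: not dominated.
D5: not dominated.
D6: not dominated.
D7: not dominated (best risk).
D8: not dominated.
D9: dominated by D2 (cost 155≤297, time 21≤23, risk 3≤4).

D1, D2, D3, D4, D5, D6, D7, D8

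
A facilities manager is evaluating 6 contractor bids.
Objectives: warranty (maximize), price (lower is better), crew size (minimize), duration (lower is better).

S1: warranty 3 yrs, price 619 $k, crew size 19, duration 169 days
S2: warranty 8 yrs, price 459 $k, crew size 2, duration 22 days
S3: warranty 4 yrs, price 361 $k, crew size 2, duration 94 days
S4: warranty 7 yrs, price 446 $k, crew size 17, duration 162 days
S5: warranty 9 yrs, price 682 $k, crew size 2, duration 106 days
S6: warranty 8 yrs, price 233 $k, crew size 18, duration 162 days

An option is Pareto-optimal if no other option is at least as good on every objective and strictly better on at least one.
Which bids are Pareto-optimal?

S2, S3, S4, S5, S6

S1: dominated by S2 (warranty 8≥3, price 459≤619, crew size 2≤19, duration 22≤169).
S2: not dominated (best duration).
S3: not dominated.
S4: not dominated.
S5: not dominated (best warranty).
S6: not dominated (best price).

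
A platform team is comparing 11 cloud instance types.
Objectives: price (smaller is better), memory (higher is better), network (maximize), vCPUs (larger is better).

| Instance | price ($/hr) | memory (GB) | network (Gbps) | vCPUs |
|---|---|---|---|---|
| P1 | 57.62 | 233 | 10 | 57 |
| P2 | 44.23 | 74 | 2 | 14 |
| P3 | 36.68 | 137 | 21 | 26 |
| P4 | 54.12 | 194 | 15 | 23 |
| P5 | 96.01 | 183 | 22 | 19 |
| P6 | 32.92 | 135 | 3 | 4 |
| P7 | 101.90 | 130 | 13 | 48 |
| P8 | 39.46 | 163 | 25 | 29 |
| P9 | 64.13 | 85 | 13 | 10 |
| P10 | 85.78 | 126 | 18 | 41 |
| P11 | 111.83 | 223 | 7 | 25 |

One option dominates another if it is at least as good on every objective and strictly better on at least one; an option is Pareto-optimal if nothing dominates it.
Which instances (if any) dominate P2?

P3, P8

P3: price 36.68≤44.23, memory 137≥74, network 21≥2, vCPUs 26≥14 — dominates P2.
P8: price 39.46≤44.23, memory 163≥74, network 25≥2, vCPUs 29≥14 — dominates P2.
Others (P1, P4, P5, P6, P7, P9, P10, P11) are each worse than P2 on at least one objective.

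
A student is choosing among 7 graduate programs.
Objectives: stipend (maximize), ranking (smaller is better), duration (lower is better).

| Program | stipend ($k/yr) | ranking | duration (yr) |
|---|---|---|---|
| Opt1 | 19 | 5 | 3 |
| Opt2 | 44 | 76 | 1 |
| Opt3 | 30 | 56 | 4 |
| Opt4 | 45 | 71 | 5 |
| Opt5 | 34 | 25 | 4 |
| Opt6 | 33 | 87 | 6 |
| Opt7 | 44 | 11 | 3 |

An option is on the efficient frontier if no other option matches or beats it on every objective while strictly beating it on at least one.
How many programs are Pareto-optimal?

4

Opt1: not dominated (best ranking).
Opt2: not dominated (best duration).
Opt3: dominated by Opt5 (stipend 34≥30, ranking 25≤56, duration 4≤4).
Opt4: not dominated (best stipend).
Opt5: dominated by Opt7 (stipend 44≥34, ranking 11≤25, duration 3≤4).
Opt6: dominated by Opt2 (stipend 44≥33, ranking 76≤87, duration 1≤6).
Opt7: not dominated.
Pareto-optimal: Opt1, Opt2, Opt4, Opt7 → 4.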